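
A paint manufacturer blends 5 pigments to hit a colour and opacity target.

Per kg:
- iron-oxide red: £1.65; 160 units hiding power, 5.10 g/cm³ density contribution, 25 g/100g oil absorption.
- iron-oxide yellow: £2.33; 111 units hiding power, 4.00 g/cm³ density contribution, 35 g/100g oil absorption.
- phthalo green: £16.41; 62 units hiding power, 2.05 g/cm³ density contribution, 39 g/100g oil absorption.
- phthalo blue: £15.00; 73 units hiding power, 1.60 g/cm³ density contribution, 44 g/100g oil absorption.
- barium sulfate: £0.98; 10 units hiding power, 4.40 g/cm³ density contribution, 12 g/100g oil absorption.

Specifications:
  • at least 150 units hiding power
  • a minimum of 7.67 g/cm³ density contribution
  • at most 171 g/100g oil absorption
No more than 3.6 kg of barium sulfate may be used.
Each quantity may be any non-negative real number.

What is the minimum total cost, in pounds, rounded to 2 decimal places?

Let x1 = kg of iron-oxide red, x2 = kg of iron-oxide yellow, x3 = kg of phthalo green, x4 = kg of phthalo blue, x5 = kg of barium sulfate.
Minimise 1.65x1 + 2.33x2 + 16.41x3 + 15x4 + 0.98x5 subject to:
  160x1 + 111x2 + 62x3 + 73x4 + 10x5 ≥ 150   (hiding power)
  5.1x1 + 4x2 + 2.05x3 + 1.6x4 + 4.4x5 ≥ 7.67   (density contribution)
  25x1 + 35x2 + 39x3 + 44x4 + 12x5 ≤ 171   (oil absorption)
  x5 ≤ 3.6
  x1, x2, x3, x4, x5 ≥ 0.
The cheapest feasible vertex uses only iron-oxide red, barium sulfate; iron-oxide yellow, phthalo green, phthalo blue are not used. There the hiding power and density contribution constraints are tight.
Solving gives x1 = 0.8933, x5 = 0.7078.
Hence cost = 1.65·0.8933 + 0.98·0.7078 = £2.1676.

£2.17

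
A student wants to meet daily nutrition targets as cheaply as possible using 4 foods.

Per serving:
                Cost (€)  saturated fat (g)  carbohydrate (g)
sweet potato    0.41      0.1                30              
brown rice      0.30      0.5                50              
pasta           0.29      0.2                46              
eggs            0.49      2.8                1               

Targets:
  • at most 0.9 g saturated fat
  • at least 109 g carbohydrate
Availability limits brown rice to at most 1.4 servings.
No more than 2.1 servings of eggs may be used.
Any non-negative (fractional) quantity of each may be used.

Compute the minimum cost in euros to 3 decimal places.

€0.666

Set it up as a linear program. Let x1 = servings of sweet potato, x2 = servings of brown rice, x3 = servings of pasta, x4 = servings of eggs.
min 0.41x1 + 0.3x2 + 0.29x3 + 0.49x4 subject to:
  0.1x1 + 0.5x2 + 0.2x3 + 2.8x4 ≤ 0.9   (saturated fat)
  30x1 + 50x2 + 46x3 + 1x4 ≥ 109   (carbohydrate)
  x2 ≤ 1.4
  x4 ≤ 2.1
  x1, x2, x3, x4 ≥ 0.
At the optimum only brown rice, pasta are positive (sweet potato, eggs = 0). There the carbohydrate and the brown rice cap constraints are tight.
So brown rice = 1.4 servings, pasta = 0.8478 servings.
Objective = 0.3·1.4 + 0.29·0.8478 = 0.66586.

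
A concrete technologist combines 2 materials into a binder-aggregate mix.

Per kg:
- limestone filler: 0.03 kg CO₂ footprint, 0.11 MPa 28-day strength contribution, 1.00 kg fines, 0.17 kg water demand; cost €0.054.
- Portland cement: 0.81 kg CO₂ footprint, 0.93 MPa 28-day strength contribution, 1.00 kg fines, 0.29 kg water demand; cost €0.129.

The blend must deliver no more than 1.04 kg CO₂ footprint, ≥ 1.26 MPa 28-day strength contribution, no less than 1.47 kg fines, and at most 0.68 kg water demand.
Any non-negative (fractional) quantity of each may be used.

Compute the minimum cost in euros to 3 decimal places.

Let x1 = kg of limestone filler, x2 = kg of Portland cement.
Minimize 0.054x1 + 0.129x2 subject to:
  0.03x1 + 0.81x2 ≤ 1.04   (CO₂ footprint)
  0.11x1 + 0.93x2 ≥ 1.26   (28-day strength contribution)
  1x1 + 1x2 ≥ 1.47   (fines)
  0.17x1 + 0.29x2 ≤ 0.68   (water demand)
  x1, x2 ≥ 0.
Both inputs are positive at the optimum. There the CO₂ footprint and 28-day strength contribution constraints are tight.
Solving gives x1 = 0.8725, x2 = 1.252.
Hence cost = 0.054·0.8725 + 0.129·1.252 = €0.20862.

€0.209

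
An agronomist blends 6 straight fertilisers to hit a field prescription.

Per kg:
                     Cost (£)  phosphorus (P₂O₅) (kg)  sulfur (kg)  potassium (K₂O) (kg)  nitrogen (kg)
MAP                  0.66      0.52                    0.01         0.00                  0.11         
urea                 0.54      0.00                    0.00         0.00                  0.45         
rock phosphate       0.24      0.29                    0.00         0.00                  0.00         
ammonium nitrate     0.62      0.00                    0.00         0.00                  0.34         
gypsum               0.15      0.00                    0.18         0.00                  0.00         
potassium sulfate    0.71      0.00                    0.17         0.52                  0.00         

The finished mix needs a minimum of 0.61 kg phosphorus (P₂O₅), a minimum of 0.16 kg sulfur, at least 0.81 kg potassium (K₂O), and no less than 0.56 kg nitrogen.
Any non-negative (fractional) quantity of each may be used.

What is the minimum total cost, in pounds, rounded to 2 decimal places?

£2.28

Treat it as an LP. Let x1 = kg of MAP, x2 = kg of urea, x3 = kg of rock phosphate, x4 = kg of ammonium nitrate, x5 = kg of gypsum, x6 = kg of potassium sulfate.
Minimize 0.66x1 + 0.54x2 + 0.24x3 + 0.62x4 + 0.15x5 + 0.71x6 s.t.:
  0.52x1 + 0.29x3 ≥ 0.61   (phosphorus (P₂O₅))
  0.01x1 + 0.18x5 + 0.17x6 ≥ 0.16   (sulfur)
  0.52x6 ≥ 0.81   (potassium (K₂O))
  0.11x1 + 0.45x2 + 0.34x4 ≥ 0.56   (nitrogen)
  x1, x2, x3, x4, x5, x6 ≥ 0.
The cheapest feasible vertex uses only urea, rock phosphate, potassium sulfate; MAP, ammonium nitrate, gypsum are not used. Binding constraints: phosphorus (P₂O₅), potassium (K₂O), nitrogen.
Optimal quantities: urea = 1.244 kg, rock phosphate = 2.103 kg, potassium sulfate = 1.558 kg.
Total cost: 0.54·1.244 + 0.24·2.103 + 0.71·1.558 = 2.2827.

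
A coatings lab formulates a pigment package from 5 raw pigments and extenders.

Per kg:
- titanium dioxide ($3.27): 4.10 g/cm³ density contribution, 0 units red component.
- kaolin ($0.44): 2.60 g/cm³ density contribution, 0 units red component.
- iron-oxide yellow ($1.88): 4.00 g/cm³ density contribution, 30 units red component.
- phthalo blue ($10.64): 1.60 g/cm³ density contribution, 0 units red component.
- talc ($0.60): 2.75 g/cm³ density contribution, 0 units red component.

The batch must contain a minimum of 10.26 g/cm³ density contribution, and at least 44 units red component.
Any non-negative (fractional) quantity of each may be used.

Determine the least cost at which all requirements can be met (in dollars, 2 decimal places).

$3.50

This is a linear program. Let x1 = kg of titanium dioxide, x2 = kg of kaolin, x3 = kg of iron-oxide yellow, x4 = kg of phthalo blue, x5 = kg of talc.
Minimize 3.27x1 + 0.44x2 + 1.88x3 + 10.64x4 + 0.6x5 s.t.:
  4.1x1 + 2.6x2 + 4x3 + 1.6x4 + 2.75x5 ≥ 10.26   (density contribution)
  30x3 ≥ 44   (red component)
  x1, x2, x3, x4, x5 ≥ 0.
The cheapest feasible vertex uses only kaolin, iron-oxide yellow; titanium dioxide, phthalo blue, talc are not used. There the density contribution and red component constraints are tight.
So kaolin = 1.69 kg, iron-oxide yellow = 1.467 kg.
Cost = 0.44·1.69 + 1.88·1.467 = 3.5016.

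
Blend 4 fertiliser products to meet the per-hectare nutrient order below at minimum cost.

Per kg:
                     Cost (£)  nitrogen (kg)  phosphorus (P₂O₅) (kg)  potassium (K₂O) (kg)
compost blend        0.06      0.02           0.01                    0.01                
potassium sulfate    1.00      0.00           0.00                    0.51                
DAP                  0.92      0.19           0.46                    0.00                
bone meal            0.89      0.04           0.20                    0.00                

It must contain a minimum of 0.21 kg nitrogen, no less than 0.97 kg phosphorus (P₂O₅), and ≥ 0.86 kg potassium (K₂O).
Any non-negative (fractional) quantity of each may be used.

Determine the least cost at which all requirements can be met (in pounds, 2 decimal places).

£3.63

Let x1 = kg of compost blend, x2 = kg of potassium sulfate, x3 = kg of DAP, x4 = kg of bone meal.
min 0.06x1 + 1x2 + 0.92x3 + 0.89x4 with:
  0.02x1 + 0.19x3 + 0.04x4 ≥ 0.21   (nitrogen)
  0.01x1 + 0.46x3 + 0.2x4 ≥ 0.97   (phosphorus (P₂O₅))
  0.01x1 + 0.51x2 ≥ 0.86   (potassium (K₂O))
  x1, x2, x3, x4 ≥ 0.
The optimal basis is {potassium sulfate, DAP}; compost blend, bone meal drop out. The phosphorus (P₂O₅) and potassium (K₂O) requirements are met with equality.
That vertex is x2 = 1.686, x3 = 2.109.
Cost = 1·1.686 + 0.92·2.109 = 3.6263.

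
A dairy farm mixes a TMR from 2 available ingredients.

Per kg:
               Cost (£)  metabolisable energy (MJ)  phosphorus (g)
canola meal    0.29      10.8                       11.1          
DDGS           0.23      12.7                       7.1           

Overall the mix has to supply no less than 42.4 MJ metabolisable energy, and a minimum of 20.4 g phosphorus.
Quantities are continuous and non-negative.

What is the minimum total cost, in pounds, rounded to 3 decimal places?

£0.768

Let x1 = kg of canola meal, x2 = kg of DDGS.
min 0.29x1 + 0.23x2 subject to:
  10.8x1 + 12.7x2 ≥ 42.4   (metabolisable energy)
  11.1x1 + 7.1x2 ≥ 20.4   (phosphorus)
  x1, x2 ≥ 0.
At the optimum only DDGS is positive (canola meal = 0). The metabolisable energy requirement is met with equality.
That vertex is x2 = 3.339.
Objective = 0.23·3.339 = 0.76797.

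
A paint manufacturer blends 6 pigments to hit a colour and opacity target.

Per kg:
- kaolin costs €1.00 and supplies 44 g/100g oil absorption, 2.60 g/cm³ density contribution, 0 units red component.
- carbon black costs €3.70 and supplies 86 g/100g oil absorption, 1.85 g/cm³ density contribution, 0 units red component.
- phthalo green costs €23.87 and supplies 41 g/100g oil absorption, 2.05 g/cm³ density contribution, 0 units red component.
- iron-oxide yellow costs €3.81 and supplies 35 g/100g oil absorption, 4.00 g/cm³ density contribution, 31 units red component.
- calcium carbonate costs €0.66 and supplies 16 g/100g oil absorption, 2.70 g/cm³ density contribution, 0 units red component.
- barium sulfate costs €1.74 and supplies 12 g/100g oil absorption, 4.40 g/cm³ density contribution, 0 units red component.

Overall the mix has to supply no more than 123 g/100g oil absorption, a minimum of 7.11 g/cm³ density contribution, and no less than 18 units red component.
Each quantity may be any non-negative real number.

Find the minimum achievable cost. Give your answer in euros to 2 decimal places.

This is a linear program. Let x1 = kg of kaolin, x2 = kg of carbon black, x3 = kg of phthalo green, x4 = kg of iron-oxide yellow, x5 = kg of calcium carbonate, x6 = kg of barium sulfate.
Minimize 1x1 + 3.7x2 + 23.87x3 + 3.81x4 + 0.66x5 + 1.74x6 subject to:
  44x1 + 86x2 + 41x3 + 35x4 + 16x5 + 12x6 ≤ 123   (oil absorption)
  2.6x1 + 1.85x2 + 2.05x3 + 4x4 + 2.7x5 + 4.4x6 ≥ 7.11   (density contribution)
  31x4 ≥ 18   (red component)
  x1, x2, x3, x4, x5, x6 ≥ 0.
At the optimum only iron-oxide yellow, calcium carbonate are positive (kaolin, carbon black, phthalo green, barium sulfate = 0). Binding constraints: density contribution and red component.
So iron-oxide yellow = 0.5806 kg, calcium carbonate = 1.773 kg.
Hence cost = 3.81·0.5806 + 0.66·1.773 = €3.3823.

€3.38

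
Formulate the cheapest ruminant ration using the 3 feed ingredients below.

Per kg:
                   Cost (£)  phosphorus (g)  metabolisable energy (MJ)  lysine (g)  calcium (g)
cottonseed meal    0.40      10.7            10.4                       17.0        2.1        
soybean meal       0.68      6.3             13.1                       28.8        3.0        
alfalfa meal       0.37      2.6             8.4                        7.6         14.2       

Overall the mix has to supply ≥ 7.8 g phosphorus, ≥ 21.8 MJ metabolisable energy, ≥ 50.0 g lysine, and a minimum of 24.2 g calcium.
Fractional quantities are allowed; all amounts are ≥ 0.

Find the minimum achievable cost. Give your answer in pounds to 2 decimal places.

Treat it as an LP. Let x1 = kg of cottonseed meal, x2 = kg of soybean meal, x3 = kg of alfalfa meal.
Minimize 0.4x1 + 0.68x2 + 0.37x3 subject to:
  10.7x1 + 6.3x2 + 2.6x3 ≥ 7.8   (phosphorus)
  10.4x1 + 13.1x2 + 8.4x3 ≥ 21.8   (metabolisable energy)
  17x1 + 28.8x2 + 7.6x3 ≥ 50   (lysine)
  2.1x1 + 3x2 + 14.2x3 ≥ 24.2   (calcium)
  x1, x2, x3 ≥ 0.
The optimal basis is {cottonseed meal, alfalfa meal}; soybean meal drops out. There the lysine and calcium constraints are tight.
So cottonseed meal = 2.334 kg, alfalfa meal = 1.359 kg.
Objective = 0.4·2.334 + 0.37·1.359 = 1.4364.

£1.44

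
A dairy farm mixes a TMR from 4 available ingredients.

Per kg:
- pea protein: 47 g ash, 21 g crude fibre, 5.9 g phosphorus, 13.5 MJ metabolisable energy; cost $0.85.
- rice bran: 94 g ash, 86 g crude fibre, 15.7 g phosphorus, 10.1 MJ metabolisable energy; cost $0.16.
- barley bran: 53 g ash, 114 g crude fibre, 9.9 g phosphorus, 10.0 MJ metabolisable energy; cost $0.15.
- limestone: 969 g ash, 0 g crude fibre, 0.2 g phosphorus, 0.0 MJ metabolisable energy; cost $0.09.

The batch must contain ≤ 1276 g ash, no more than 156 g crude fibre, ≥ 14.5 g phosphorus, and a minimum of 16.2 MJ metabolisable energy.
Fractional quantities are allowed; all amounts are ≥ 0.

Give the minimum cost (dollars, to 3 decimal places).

$0.251

Let x1 = kg of pea protein, x2 = kg of rice bran, x3 = kg of barley bran, x4 = kg of limestone.
min 0.85x1 + 0.16x2 + 0.15x3 + 0.09x4 with:
  47x1 + 94x2 + 53x3 + 969x4 ≤ 1276   (ash)
  21x1 + 86x2 + 114x3 ≤ 156   (crude fibre)
  5.9x1 + 15.7x2 + 9.9x3 + 0.2x4 ≥ 14.5   (phosphorus)
  13.5x1 + 10.1x2 + 10x3 ≥ 16.2   (metabolisable energy)
  x1, x2, x3, x4 ≥ 0.
At the optimum only rice bran, barley bran are positive (pea protein, limestone = 0). Binding constraints: crude fibre and metabolisable energy.
So rice bran = 0.9842 kg, barley bran = 0.6259 kg.
Objective = 0.16·0.9842 + 0.15·0.6259 = 0.25136.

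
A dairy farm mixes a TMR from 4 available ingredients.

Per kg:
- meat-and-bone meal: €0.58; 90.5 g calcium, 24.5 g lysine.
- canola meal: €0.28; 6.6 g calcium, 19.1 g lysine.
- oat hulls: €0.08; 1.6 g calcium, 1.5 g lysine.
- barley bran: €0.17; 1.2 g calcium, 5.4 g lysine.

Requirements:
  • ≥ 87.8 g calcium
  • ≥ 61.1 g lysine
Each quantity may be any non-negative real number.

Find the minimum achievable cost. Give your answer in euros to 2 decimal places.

€1.08

Let x1 = kg of meat-and-bone meal, x2 = kg of canola meal, x3 = kg of oat hulls, x4 = kg of barley bran.
min 0.58x1 + 0.28x2 + 0.08x3 + 0.17x4 with:
  90.5x1 + 6.6x2 + 1.6x3 + 1.2x4 ≥ 87.8   (calcium)
  24.5x1 + 19.1x2 + 1.5x3 + 5.4x4 ≥ 61.1   (lysine)
  x1, x2, x3, x4 ≥ 0.
At the optimum only meat-and-bone meal, canola meal are positive (oat hulls, barley bran = 0). Binding constraints: calcium and lysine.
Solving gives x1 = 0.8129, x2 = 2.156.
Cost = 0.58·0.8129 + 0.28·2.156 = 1.0752.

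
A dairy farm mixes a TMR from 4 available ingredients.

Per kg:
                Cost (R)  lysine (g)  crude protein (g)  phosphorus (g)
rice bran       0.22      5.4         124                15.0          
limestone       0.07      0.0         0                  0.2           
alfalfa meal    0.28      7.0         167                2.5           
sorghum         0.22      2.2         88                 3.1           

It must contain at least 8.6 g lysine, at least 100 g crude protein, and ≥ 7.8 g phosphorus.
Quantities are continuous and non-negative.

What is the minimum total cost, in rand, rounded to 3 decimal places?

Set it up as a linear program. Let x1 = kg of rice bran, x2 = kg of limestone, x3 = kg of alfalfa meal, x4 = kg of sorghum.
Minimise 0.22x1 + 0.07x2 + 0.28x3 + 0.22x4 subject to:
  5.4x1 + 7x3 + 2.2x4 ≥ 8.6   (lysine)
  124x1 + 167x3 + 88x4 ≥ 100   (crude protein)
  15x1 + 0.2x2 + 2.5x3 + 3.1x4 ≥ 7.8   (phosphorus)
  x1, x2, x3, x4 ≥ 0.
The minimum-cost mix takes nothing from limestone, sorghum — only rice bran, alfalfa meal. The lysine and phosphorus requirements are met with equality.
Solving gives x1 = 0.3617, x3 = 0.9495.
Objective = 0.22·0.3617 + 0.28·0.9495 = 0.34543.

R0.345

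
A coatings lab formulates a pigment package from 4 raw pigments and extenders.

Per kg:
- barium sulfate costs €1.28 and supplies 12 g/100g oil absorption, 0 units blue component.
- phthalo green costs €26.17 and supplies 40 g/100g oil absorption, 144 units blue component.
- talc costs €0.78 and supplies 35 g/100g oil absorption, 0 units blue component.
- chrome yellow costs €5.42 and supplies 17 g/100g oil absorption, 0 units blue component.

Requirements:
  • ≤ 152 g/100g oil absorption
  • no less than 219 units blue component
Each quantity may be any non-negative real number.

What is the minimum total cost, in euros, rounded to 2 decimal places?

€39.80

Let x1 = kg of barium sulfate, x2 = kg of phthalo green, x3 = kg of talc, x4 = kg of chrome yellow.
min 1.28x1 + 26.17x2 + 0.78x3 + 5.42x4 with:
  12x1 + 40x2 + 35x3 + 17x4 ≤ 152   (oil absorption)
  144x2 ≥ 219   (blue component)
  x1, x2, x3, x4 ≥ 0.
The cheapest feasible vertex uses only phthalo green; barium sulfate, talc, chrome yellow are not used. Binding constraint: blue component.
So phthalo green = 1.521 kg.
Hence cost = 26.17·1.521 = €39.8046.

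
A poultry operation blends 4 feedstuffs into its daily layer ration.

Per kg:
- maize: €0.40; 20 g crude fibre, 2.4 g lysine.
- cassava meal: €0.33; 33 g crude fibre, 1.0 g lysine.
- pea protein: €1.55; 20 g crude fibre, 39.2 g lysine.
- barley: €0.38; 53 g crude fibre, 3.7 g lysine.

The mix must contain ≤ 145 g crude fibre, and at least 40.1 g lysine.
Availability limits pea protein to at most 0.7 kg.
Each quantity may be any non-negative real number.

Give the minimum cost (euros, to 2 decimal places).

€2.92

Let x1 = kg of maize, x2 = kg of cassava meal, x3 = kg of pea protein, x4 = kg of barley.
Minimise 0.4x1 + 0.33x2 + 1.55x3 + 0.38x4 subject to:
  20x1 + 33x2 + 20x3 + 53x4 ≤ 145   (crude fibre)
  2.4x1 + 1x2 + 39.2x3 + 3.7x4 ≥ 40.1   (lysine)
  x3 ≤ 0.7
  x1, x2, x3, x4 ≥ 0.
The optimal basis is {maize, pea protein, barley}; cassava meal drops out. There the crude fibre, lysine, the pea protein cap constraints are tight.
Solving gives x1 = 3.502, x3 = 0.7, x4 = 1.15.
Total cost: 0.4·3.502 + 1.55·0.7 + 0.38·1.15 = 2.9228.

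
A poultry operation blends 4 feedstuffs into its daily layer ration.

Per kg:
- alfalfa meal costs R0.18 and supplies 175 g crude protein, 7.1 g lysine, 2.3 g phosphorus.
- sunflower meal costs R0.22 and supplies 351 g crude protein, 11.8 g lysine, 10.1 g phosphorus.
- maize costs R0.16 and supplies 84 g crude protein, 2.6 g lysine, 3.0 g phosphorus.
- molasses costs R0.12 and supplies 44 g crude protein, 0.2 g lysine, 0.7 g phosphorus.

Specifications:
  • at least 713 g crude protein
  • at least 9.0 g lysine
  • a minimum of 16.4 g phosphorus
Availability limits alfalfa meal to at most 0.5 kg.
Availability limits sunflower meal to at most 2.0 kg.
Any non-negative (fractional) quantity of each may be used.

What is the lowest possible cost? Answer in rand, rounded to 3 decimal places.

Let x1 = kg of alfalfa meal, x2 = kg of sunflower meal, x3 = kg of maize, x4 = kg of molasses.
Minimize 0.18x1 + 0.22x2 + 0.16x3 + 0.12x4 s.t.:
  175x1 + 351x2 + 84x3 + 44x4 ≥ 713   (crude protein)
  7.1x1 + 11.8x2 + 2.6x3 + 0.2x4 ≥ 9   (lysine)
  2.3x1 + 10.1x2 + 3x3 + 0.7x4 ≥ 16.4   (phosphorus)
  x1 ≤ 0.5
  x2 ≤ 2
  x1, x2, x3, x4 ≥ 0.
The minimum-cost mix takes nothing from maize, molasses — only alfalfa meal, sunflower meal. Binding constraints: crude protein and the sunflower meal cap.
So alfalfa meal = 0.06286 kg, sunflower meal = 2 kg.
Hence cost = 0.18·0.06286 + 0.22·2 = R0.45131.

R0.451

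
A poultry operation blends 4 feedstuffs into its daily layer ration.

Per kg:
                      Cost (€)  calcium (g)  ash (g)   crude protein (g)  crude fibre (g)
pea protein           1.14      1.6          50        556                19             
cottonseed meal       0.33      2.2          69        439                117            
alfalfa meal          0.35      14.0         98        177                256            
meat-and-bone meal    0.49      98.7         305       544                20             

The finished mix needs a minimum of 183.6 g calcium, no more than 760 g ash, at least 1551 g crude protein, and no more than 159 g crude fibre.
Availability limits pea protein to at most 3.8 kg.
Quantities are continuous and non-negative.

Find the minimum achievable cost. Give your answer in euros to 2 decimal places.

€1.33

Let x1 = kg of pea protein, x2 = kg of cottonseed meal, x3 = kg of alfalfa meal, x4 = kg of meat-and-bone meal.
Minimize 1.14x1 + 0.33x2 + 0.35x3 + 0.49x4 subject to:
  1.6x1 + 2.2x2 + 14x3 + 98.7x4 ≥ 183.6   (calcium)
  50x1 + 69x2 + 98x3 + 305x4 ≤ 760   (ash)
  556x1 + 439x2 + 177x3 + 544x4 ≥ 1551   (crude protein)
  19x1 + 117x2 + 256x3 + 20x4 ≤ 159   (crude fibre)
  x1 ≤ 3.8
  x1, x2, x3, x4 ≥ 0.
At the optimum only cottonseed meal, meat-and-bone meal are positive (pea protein, alfalfa meal = 0). The crude protein and crude fibre requirements are met with equality.
So cottonseed meal = 1.011 kg, meat-and-bone meal = 2.035 kg.
Total cost: 0.33·1.011 + 0.49·2.035 = 1.3308.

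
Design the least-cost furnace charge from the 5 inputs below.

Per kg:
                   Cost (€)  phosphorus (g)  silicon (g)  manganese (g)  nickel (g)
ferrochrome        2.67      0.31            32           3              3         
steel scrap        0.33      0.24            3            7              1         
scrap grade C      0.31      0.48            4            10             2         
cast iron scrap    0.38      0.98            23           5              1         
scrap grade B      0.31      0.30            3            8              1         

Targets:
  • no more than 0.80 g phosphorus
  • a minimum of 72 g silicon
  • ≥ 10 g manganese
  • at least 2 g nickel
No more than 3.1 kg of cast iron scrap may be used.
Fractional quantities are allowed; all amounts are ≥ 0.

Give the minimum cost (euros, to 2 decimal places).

Let x1 = kg of ferrochrome, x2 = kg of steel scrap, x3 = kg of scrap grade C, x4 = kg of cast iron scrap, x5 = kg of scrap grade B.
min 2.67x1 + 0.33x2 + 0.31x3 + 0.38x4 + 0.31x5 subject to:
  0.31x1 + 0.24x2 + 0.48x3 + 0.98x4 + 0.3x5 ≤ 0.8   (phosphorus)
  32x1 + 3x2 + 4x3 + 23x4 + 3x5 ≥ 72   (silicon)
  3x1 + 7x2 + 10x3 + 5x4 + 8x5 ≥ 10   (manganese)
  3x1 + 1x2 + 2x3 + 1x4 + 1x5 ≥ 2   (nickel)
  x4 ≤ 3.1
  x1, x2, x3, x4, x5 ≥ 0.
The minimum-cost mix takes nothing from scrap grade C, scrap grade B — only ferrochrome, steel scrap, cast iron scrap. There the phosphorus, silicon, manganese constraints are tight.
Optimal quantities: ferrochrome = 2.204 kg, steel scrap = 0.4834 kg, cast iron scrap = 0.0006964 kg.
Total cost: 2.67·2.204 + 0.33·0.4834 + 0.38·0.0006964 = 6.0445.

€6.04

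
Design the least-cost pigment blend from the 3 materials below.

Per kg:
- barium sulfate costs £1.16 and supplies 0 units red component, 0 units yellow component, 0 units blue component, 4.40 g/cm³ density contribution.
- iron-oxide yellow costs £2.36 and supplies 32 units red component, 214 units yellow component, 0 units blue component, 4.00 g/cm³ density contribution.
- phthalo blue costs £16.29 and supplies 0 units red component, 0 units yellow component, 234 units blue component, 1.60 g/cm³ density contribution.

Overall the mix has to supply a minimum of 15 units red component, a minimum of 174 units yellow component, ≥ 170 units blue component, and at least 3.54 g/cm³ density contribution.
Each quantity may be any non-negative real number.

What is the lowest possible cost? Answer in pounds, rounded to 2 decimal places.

£13.75

Let x1 = kg of barium sulfate, x2 = kg of iron-oxide yellow, x3 = kg of phthalo blue.
Minimize 1.16x1 + 2.36x2 + 16.29x3 s.t.:
  32x2 ≥ 15   (red component)
  214x2 ≥ 174   (yellow component)
  234x3 ≥ 170   (blue component)
  4.4x1 + 4x2 + 1.6x3 ≥ 3.54   (density contribution)
  x1, x2, x3 ≥ 0.
The minimum-cost mix takes nothing from barium sulfate — only iron-oxide yellow, phthalo blue. Binding constraints: yellow component and blue component.
Solving gives x2 = 0.8131, x3 = 0.7265.
Cost = 2.36·0.8131 + 16.29·0.7265 = 13.7536.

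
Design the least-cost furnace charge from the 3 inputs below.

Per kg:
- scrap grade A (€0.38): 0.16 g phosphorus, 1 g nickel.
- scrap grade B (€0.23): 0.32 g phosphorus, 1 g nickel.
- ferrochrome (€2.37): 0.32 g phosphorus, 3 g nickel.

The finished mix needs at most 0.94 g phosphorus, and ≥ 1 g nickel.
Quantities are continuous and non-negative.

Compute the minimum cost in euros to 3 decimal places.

Let x1 = kg of scrap grade A, x2 = kg of scrap grade B, x3 = kg of ferrochrome.
Minimise 0.38x1 + 0.23x2 + 2.37x3 with:
  0.16x1 + 0.32x2 + 0.32x3 ≤ 0.94   (phosphorus)
  1x1 + 1x2 + 3x3 ≥ 1   (nickel)
  x1, x2, x3 ≥ 0.
The optimal basis is {scrap grade B}; scrap grade A, ferrochrome drop out. The nickel requirement is met with equality.
That vertex is x2 = 1.
Cost = 0.23·1 = 0.23000.

€0.230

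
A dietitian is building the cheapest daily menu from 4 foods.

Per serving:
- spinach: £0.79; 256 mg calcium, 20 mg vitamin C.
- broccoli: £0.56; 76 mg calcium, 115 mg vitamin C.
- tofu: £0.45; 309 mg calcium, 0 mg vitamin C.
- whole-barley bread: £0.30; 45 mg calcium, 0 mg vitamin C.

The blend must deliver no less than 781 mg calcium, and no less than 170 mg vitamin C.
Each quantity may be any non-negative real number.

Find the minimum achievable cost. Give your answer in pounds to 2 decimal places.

£1.80

Let x1 = servings of spinach, x2 = servings of broccoli, x3 = servings of tofu, x4 = servings of whole-barley bread.
min 0.79x1 + 0.56x2 + 0.45x3 + 0.3x4 s.t.:
  256x1 + 76x2 + 309x3 + 45x4 ≥ 781   (calcium)
  20x1 + 115x2 ≥ 170   (vitamin C)
  x1, x2, x3, x4 ≥ 0.
The cheapest feasible vertex uses only broccoli, tofu; spinach, whole-barley bread are not used. There the calcium and vitamin C constraints are tight.
That vertex is x2 = 1.478, x3 = 2.164.
Objective = 0.56·1.478 + 0.45·2.164 = 1.8015.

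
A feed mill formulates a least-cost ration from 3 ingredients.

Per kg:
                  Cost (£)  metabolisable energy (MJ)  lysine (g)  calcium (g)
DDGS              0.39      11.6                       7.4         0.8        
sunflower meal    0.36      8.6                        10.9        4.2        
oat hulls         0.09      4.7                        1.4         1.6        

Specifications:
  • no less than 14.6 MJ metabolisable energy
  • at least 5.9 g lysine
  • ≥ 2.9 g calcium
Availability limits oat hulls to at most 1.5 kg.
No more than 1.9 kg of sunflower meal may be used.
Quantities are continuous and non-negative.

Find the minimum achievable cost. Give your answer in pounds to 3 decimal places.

Let x1 = kg of DDGS, x2 = kg of sunflower meal, x3 = kg of oat hulls.
min 0.39x1 + 0.36x2 + 0.09x3 s.t.:
  11.6x1 + 8.6x2 + 4.7x3 ≥ 14.6   (metabolisable energy)
  7.4x1 + 10.9x2 + 1.4x3 ≥ 5.9   (lysine)
  0.8x1 + 4.2x2 + 1.6x3 ≥ 2.9   (calcium)
  x3 ≤ 1.5
  x2 ≤ 1.9
  x1, x2, x3 ≥ 0.
The optimal basis is {DDGS, oat hulls}; sunflower meal drops out. There the metabolisable energy and the oat hulls cap constraints are tight.
So DDGS = 0.6509 kg, oat hulls = 1.5 kg.
Objective = 0.39·0.6509 + 0.09·1.5 = 0.38885.

£0.389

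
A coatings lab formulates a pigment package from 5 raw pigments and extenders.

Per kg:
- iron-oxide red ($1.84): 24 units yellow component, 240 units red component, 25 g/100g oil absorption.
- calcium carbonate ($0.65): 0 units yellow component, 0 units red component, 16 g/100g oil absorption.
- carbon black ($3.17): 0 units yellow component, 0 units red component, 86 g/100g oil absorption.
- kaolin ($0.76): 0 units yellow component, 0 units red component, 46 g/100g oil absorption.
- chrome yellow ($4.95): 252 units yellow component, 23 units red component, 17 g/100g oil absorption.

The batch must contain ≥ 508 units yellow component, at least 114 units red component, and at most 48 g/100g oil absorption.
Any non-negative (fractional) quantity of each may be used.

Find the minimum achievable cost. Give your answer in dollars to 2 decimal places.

$10.37

Treat it as an LP. Let x1 = kg of iron-oxide red, x2 = kg of calcium carbonate, x3 = kg of carbon black, x4 = kg of kaolin, x5 = kg of chrome yellow.
min 1.84x1 + 0.65x2 + 3.17x3 + 0.76x4 + 4.95x5 subject to:
  24x1 + 252x5 ≥ 508   (yellow component)
  240x1 + 23x5 ≥ 114   (red component)
  25x1 + 16x2 + 86x3 + 46x4 + 17x5 ≤ 48   (oil absorption)
  x1, x2, x3, x4, x5 ≥ 0.
The cheapest feasible vertex uses only iron-oxide red, chrome yellow; calcium carbonate, carbon black, kaolin are not used. The yellow component and red component requirements are met with equality.
That vertex is x1 = 0.2844, x5 = 1.989.
Hence cost = 1.84·0.2844 + 4.95·1.989 = $10.3688.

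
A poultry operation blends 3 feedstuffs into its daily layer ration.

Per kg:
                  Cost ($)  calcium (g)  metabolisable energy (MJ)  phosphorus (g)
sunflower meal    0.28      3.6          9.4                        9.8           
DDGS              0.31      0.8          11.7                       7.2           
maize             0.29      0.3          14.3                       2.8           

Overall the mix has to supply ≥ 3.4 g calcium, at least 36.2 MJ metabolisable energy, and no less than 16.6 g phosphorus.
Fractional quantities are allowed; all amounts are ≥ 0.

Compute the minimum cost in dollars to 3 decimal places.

$0.841

This is a linear program. Let x1 = kg of sunflower meal, x2 = kg of DDGS, x3 = kg of maize.
Minimise 0.28x1 + 0.31x2 + 0.29x3 with:
  3.6x1 + 0.8x2 + 0.3x3 ≥ 3.4   (calcium)
  9.4x1 + 11.7x2 + 14.3x3 ≥ 36.2   (metabolisable energy)
  9.8x1 + 7.2x2 + 2.8x3 ≥ 16.6   (phosphorus)
  x1, x2, x3 ≥ 0.
The optimal basis is {sunflower meal, maize}; DDGS drops out. Binding constraints: metabolisable energy and phosphorus.
Optimal quantities: sunflower meal = 1.195 kg, maize = 1.746 kg.
Cost = 0.28·1.195 + 0.29·1.746 = 0.84094.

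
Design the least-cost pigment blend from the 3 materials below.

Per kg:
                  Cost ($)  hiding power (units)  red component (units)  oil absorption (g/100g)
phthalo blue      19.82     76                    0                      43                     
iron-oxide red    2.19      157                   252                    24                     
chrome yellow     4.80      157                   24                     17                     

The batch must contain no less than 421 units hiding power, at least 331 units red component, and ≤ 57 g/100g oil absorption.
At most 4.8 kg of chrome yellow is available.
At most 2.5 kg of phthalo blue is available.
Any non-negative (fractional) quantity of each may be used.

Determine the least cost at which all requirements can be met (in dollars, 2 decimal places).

Let x1 = kg of phthalo blue, x2 = kg of iron-oxide red, x3 = kg of chrome yellow.
min 19.82x1 + 2.19x2 + 4.8x3 with:
  76x1 + 157x2 + 157x3 ≥ 421   (hiding power)
  252x2 + 24x3 ≥ 331   (red component)
  43x1 + 24x2 + 17x3 ≤ 57   (oil absorption)
  x3 ≤ 4.8
  x1 ≤ 2.5
  x1, x2, x3 ≥ 0.
At the optimum only iron-oxide red, chrome yellow are positive (phthalo blue = 0). There the hiding power and oil absorption constraints are tight.
Optimal quantities: iron-oxide red = 1.631 kg, chrome yellow = 1.051 kg.
Hence cost = 2.19·1.631 + 4.8·1.051 = $8.6167.

$8.62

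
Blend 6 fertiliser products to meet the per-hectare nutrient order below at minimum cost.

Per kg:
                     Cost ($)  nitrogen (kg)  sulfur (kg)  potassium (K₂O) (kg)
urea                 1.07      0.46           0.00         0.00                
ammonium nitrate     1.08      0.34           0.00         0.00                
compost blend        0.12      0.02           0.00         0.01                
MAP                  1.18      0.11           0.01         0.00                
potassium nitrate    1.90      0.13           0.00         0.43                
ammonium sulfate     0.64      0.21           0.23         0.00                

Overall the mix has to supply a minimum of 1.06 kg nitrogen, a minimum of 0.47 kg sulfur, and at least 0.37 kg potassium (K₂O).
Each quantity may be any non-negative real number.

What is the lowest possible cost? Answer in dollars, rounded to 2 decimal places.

Let x1 = kg of urea, x2 = kg of ammonium nitrate, x3 = kg of compost blend, x4 = kg of MAP, x5 = kg of potassium nitrate, x6 = kg of ammonium sulfate.
Minimise 1.07x1 + 1.08x2 + 0.12x3 + 1.18x4 + 1.9x5 + 0.64x6 s.t.:
  0.46x1 + 0.34x2 + 0.02x3 + 0.11x4 + 0.13x5 + 0.21x6 ≥ 1.06   (nitrogen)
  0.01x4 + 0.23x6 ≥ 0.47   (sulfur)
  0.01x3 + 0.43x5 ≥ 0.37   (potassium (K₂O))
  x1, x2, x3, x4, x5, x6 ≥ 0.
At the optimum only urea, potassium nitrate, ammonium sulfate are positive (ammonium nitrate, compost blend, MAP = 0). The nitrogen, sulfur, potassium (K₂O) requirements are met with equality.
Solving gives x1 = 1.128, x5 = 0.8605, x6 = 2.043.
Objective = 1.07·1.128 + 1.9·0.8605 + 0.64·2.043 = 4.1494.

$4.15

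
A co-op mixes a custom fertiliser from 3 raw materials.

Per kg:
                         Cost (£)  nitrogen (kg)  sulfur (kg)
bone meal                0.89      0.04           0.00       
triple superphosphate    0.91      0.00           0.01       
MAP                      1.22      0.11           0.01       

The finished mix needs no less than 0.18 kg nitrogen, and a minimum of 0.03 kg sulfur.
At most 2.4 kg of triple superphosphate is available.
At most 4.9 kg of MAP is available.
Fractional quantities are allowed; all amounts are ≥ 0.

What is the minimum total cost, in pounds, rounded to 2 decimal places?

Set it up as a linear program. Let x1 = kg of bone meal, x2 = kg of triple superphosphate, x3 = kg of MAP.
Minimize 0.89x1 + 0.91x2 + 1.22x3 subject to:
  0.04x1 + 0.11x3 ≥ 0.18   (nitrogen)
  0.01x2 + 0.01x3 ≥ 0.03   (sulfur)
  x2 ≤ 2.4
  x3 ≤ 4.9
  x1, x2, x3 ≥ 0.
The cheapest feasible vertex uses only triple superphosphate, MAP; bone meal is not used. There the nitrogen and sulfur constraints are tight.
That vertex is x2 = 1.364, x3 = 1.636.
Total cost: 0.91·1.364 + 1.22·1.636 = 3.2372.

£3.24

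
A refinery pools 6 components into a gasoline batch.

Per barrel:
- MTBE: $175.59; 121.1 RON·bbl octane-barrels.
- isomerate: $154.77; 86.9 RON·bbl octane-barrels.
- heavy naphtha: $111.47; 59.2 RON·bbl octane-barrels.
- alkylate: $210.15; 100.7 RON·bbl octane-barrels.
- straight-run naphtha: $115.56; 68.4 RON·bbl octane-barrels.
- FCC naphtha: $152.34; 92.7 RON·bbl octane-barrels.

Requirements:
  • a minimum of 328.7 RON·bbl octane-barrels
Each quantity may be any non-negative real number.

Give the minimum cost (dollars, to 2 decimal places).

$476.60

Treat it as an LP. Let x1 = barrels of MTBE, x2 = barrels of isomerate, x3 = barrels of heavy naphtha, x4 = barrels of alkylate, x5 = barrels of straight-run naphtha, x6 = barrels of FCC naphtha.
Minimise 175.59x1 + 154.77x2 + 111.47x3 + 210.15x4 + 115.56x5 + 152.34x6 with:
  121.1x1 + 86.9x2 + 59.2x3 + 100.7x4 + 68.4x5 + 92.7x6 ≥ 328.7   (octane-barrels)
  x1, x2, x3, x4, x5, x6 ≥ 0.
At the optimum only MTBE is positive (isomerate, heavy naphtha, alkylate, straight-run naphtha, FCC naphtha = 0). Binding constraint: octane-barrels.
Solving gives x1 = 2.7143.
Objective = 175.59·2.7143 = 476.6039.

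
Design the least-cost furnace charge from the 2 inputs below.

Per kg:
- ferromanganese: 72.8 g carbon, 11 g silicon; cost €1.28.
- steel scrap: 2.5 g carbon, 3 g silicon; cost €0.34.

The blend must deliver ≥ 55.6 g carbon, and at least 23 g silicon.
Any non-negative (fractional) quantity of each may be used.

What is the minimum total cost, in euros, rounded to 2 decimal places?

Set it up as a linear program. Let x1 = kg of ferromanganese, x2 = kg of steel scrap.
Minimise 1.28x1 + 0.34x2 with:
  72.8x1 + 2.5x2 ≥ 55.6   (carbon)
  11x1 + 3x2 ≥ 23   (silicon)
  x1, x2 ≥ 0.
Both inputs are positive at the optimum. There the carbon and silicon constraints are tight.
That vertex is x1 = 0.5726, x2 = 5.567.
Total cost: 1.28·0.5726 + 0.34·5.567 = 2.6257.

€2.63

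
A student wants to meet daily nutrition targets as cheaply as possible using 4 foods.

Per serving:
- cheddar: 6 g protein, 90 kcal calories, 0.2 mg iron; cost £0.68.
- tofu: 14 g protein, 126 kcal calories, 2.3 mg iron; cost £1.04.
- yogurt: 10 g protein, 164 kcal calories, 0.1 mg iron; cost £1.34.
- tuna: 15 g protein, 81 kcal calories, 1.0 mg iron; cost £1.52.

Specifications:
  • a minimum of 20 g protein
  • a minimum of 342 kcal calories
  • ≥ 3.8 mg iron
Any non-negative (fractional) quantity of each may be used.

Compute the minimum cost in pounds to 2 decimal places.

£2.72

Let x1 = servings of cheddar, x2 = servings of tofu, x3 = servings of yogurt, x4 = servings of tuna.
Minimise 0.68x1 + 1.04x2 + 1.34x3 + 1.52x4 s.t.:
  6x1 + 14x2 + 10x3 + 15x4 ≥ 20   (protein)
  90x1 + 126x2 + 164x3 + 81x4 ≥ 342   (calories)
  0.2x1 + 2.3x2 + 0.1x3 + 1x4 ≥ 3.8   (iron)
  x1, x2, x3, x4 ≥ 0.
The optimal basis is {cheddar, tofu}; yogurt, tuna drop out. Binding constraints: calories and iron.
That vertex is x1 = 1.693, x2 = 1.505.
Total cost: 0.68·1.693 + 1.04·1.505 = 2.7164.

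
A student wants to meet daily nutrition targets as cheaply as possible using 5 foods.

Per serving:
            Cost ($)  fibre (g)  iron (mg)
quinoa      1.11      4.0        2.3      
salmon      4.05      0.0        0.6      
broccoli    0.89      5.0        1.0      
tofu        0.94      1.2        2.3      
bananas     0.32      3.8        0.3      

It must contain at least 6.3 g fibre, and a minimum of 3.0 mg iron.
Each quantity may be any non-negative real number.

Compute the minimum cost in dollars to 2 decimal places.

This is a linear program. Let x1 = servings of quinoa, x2 = servings of salmon, x3 = servings of broccoli, x4 = servings of tofu, x5 = servings of bananas.
Minimise 1.11x1 + 4.05x2 + 0.89x3 + 0.94x4 + 0.32x5 with:
  4x1 + 5x3 + 1.2x4 + 3.8x5 ≥ 6.3   (fibre)
  2.3x1 + 0.6x2 + 1x3 + 2.3x4 + 0.3x5 ≥ 3   (iron)
  x1, x2, x3, x4, x5 ≥ 0.
The minimum-cost mix takes nothing from quinoa, salmon, broccoli — only tofu, bananas. Binding constraints: fibre and iron.
Optimal quantities: tofu = 1.135 servings, bananas = 1.3 servings.
Cost = 0.94·1.135 + 0.32·1.3 = 1.4829.

$1.48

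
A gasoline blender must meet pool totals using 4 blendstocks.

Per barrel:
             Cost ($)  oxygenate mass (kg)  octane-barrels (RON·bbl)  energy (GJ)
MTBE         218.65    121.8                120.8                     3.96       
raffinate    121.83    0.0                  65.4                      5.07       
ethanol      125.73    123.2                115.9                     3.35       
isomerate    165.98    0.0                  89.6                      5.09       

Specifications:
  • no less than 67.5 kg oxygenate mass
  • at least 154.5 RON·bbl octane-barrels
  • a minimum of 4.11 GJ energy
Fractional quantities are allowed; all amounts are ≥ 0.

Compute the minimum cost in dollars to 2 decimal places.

$167.60

Treat it as an LP. Let x1 = barrels of MTBE, x2 = barrels of raffinate, x3 = barrels of ethanol, x4 = barrels of isomerate.
min 218.65x1 + 121.83x2 + 125.73x3 + 165.98x4 s.t.:
  121.8x1 + 123.2x3 ≥ 67.5   (oxygenate mass)
  120.8x1 + 65.4x2 + 115.9x3 + 89.6x4 ≥ 154.5   (octane-barrels)
  3.96x1 + 5.07x2 + 3.35x3 + 5.09x4 ≥ 4.11   (energy)
  x1, x2, x3, x4 ≥ 0.
The cheapest feasible vertex uses only ethanol; MTBE, raffinate, isomerate are not used. Binding constraint: octane-barrels.
That vertex is x3 = 1.333.
Total cost: 125.73·1.333 = 167.5981.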